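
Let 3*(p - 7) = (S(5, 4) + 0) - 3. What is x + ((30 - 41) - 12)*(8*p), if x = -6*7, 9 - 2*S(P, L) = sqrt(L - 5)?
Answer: -1422 + 92*I/3 ≈ -1422.0 + 30.667*I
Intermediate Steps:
S(P, L) = 9/2 - sqrt(-5 + L)/2 (S(P, L) = 9/2 - sqrt(L - 5)/2 = 9/2 - sqrt(-5 + L)/2)
x = -42
p = 15/2 - I/6 (p = 7 + (((9/2 - sqrt(-5 + 4)/2) + 0) - 3)/3 = 7 + (((9/2 - I/2) + 0) - 3)/3 = 7 + ((9/2 - I/2) - 3)/3 = 7 + (3/2 - I/2)/3 = 7 + (1/2 - I/6) = 15/2 - I/6 ≈ 7.5 - 0.16667*I)
x + ((30 - 41) - 12)*(8*p) = -42 + ((30 - 41) - 12)*(8*(15/2 - I/6)) = -42 + (-11 - 12)*(60 - 4*I/3) = -42 - 23*(60 - 4*I/3) = -42 + (-1380 + 92*I/3) = -1422 + 92*I/3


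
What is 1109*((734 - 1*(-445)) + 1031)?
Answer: 2450890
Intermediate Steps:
1109*((734 - 1*(-445)) + 1031) = 1109*((734 + 445) + 1031) = 1109*(1179 + 1031) = 1109*2210 = 2450890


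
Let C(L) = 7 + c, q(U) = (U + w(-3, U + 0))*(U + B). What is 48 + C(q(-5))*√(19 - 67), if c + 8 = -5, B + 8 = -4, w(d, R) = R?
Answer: 48 - 24*I*√3 ≈ 48.0 - 41.569*I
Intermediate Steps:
B = -12 (B = -8 - 4 = -12)
c = -13 (c = -8 - 5 = -13)
q(U) = 2*U*(-12 + U) (q(U) = (U + (U + 0))*(U - 12) = (U + U)*(-12 + U) = (2*U)*(-12 + U) = 2*U*(-12 + U))
C(L) = -6 (C(L) = 7 - 13 = -6)
48 + C(q(-5))*√(19 - 67) = 48 - 6*√(19 - 67) = 48 - 24*I*√3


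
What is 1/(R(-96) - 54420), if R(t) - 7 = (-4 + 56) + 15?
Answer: -1/54346 ≈ -1.8401e-5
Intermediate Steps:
R(t) = 74 (R(t) = 7 + ((-4 + 56) + 15) = 7 + (52 + 15) = 7 + 67 = 74)
1/(R(-96) - 54420) = 1/(74 - 54420) = 1/(-54346) = -1/54346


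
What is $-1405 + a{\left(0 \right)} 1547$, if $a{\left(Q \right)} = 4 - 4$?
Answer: $-1405$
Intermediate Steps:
$a{\left(Q \right)} = 0$
$-1405 + a{\left(0 \right)} 1547 = -1405 + 0 \cdot 1547 = -1405 + 0 = -1405$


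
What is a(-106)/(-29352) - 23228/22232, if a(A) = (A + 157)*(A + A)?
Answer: -2299041/3398717 ≈ -0.67644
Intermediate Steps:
a(A) = 2*A*(157 + A) (a(A) = (157 + A)*(2*A) = 2*A*(157 + A))
a(-106)/(-29352) - 23228/22232 = (2*(-106)*(157 - 106))/(-29352) - 23228/22232 = (2*(-106)*51)*(-1/29352) - 23228*1/22232 = -10812*(-1/29352) - 5807/5558 = 901/2446 - 5807/5558 = -2299041/3398717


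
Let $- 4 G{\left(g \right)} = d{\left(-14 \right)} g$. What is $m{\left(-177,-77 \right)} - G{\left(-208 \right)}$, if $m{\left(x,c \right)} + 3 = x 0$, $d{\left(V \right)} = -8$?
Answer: $413$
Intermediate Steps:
$G{\left(g \right)} = 2 g$ ($G{\left(g \right)} = - \frac{\left(-8\right) g}{4} = 2 g$)
$m{\left(x,c \right)} = -3$ ($m{\left(x,c \right)} = -3 + x 0 = -3 + 0 = -3$)
$m{\left(-177,-77 \right)} - G{\left(-208 \right)} = -3 - 2 \left(-208\right) = -3 - -416 = -3 + 416 = 413$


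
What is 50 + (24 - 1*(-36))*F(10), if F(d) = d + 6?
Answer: 1010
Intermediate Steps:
F(d) = 6 + d
50 + (24 - 1*(-36))*F(10) = 50 + (24 - 1*(-36))*(6 + 10) = 50 + (24 + 36)*16 = 50 + 60*16 = 50 + 960 = 1010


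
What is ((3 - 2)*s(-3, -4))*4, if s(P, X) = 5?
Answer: 20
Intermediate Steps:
((3 - 2)*s(-3, -4))*4 = ((3 - 2)*5)*4 = (1*5)*4 = 5*4 = 20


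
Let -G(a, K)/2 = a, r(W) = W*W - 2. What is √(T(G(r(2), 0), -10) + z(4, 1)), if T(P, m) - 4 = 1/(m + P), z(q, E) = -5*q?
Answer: 15*I*√14/14 ≈ 4.0089*I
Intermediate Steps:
r(W) = -2 + W² (r(W) = W² - 2 = -2 + W²)
G(a, K) = -2*a
T(P, m) = 4 + 1/(P + m) (T(P, m) = 4 + 1/(m + P) = 4 + 1/(P + m))
√(T(G(r(2), 0), -10) + z(4, 1)) = √((1 + 4*(-2*(-2 + 2²)) + 4*(-10))/(-2*(-2 + 2²) - 10) - 5*4) = √((1 + 4*(-2*(-2 + 4)) - 40)/(-2*(-2 + 4) - 10) - 20) = √((1 + 4*(-2*2) - 40)/(-2*2 - 10) - 20) = √((1 + 4*(-4) - 40)/(-4 - 10) - 20) = √((1 - 16 - 40)/(-14) - 20) = √(-1/14*(-55) - 20) = √(55/14 - 20) = √(-225/14) = 15*I*√14/14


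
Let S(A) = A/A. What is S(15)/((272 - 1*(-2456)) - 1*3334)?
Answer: -1/606 ≈ -0.0016502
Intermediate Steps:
S(A) = 1
S(15)/((272 - 1*(-2456)) - 1*3334) = 1/((272 - 1*(-2456)) - 1*3334) = 1/((272 + 2456) - 3334) = 1/(2728 - 3334) = 1/(-606) = 1*(-1/606) = -1/606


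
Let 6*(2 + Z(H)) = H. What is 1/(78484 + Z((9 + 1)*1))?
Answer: 3/235451 ≈ 1.2742e-5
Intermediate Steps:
Z(H) = -2 + H/6
1/(78484 + Z((9 + 1)*1)) = 1/(78484 + (-2 + ((9 + 1)*1)/6)) = 1/(78484 + (-2 + (10*1)/6)) = 1/(78484 + (-2 + (⅙)*10)) = 1/(78484 + (-2 + 5/3)) = 1/(78484 - ⅓) = 1/(235451/3) = 3/235451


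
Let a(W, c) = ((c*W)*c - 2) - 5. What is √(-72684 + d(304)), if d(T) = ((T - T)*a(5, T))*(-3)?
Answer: 6*I*√2019 ≈ 269.6*I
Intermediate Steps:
a(W, c) = -7 + W*c² (a(W, c) = ((W*c)*c - 2) - 5 = (W*c² - 2) - 5 = (-2 + W*c²) - 5 = -7 + W*c²)
d(T) = 0 (d(T) = ((T - T)*(-7 + 5*T²))*(-3) = (0*(-7 + 5*T²))*(-3) = 0*(-3) = 0)
√(-72684 + d(304)) = √(-72684 + 0) = √(-72684) = 6*I*√2019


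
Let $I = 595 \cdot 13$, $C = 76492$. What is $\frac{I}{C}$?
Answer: $\frac{595}{5884} \approx 0.10112$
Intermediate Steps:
$I = 7735$
$\frac{I}{C} = \frac{7735}{76492} = 7735 \cdot \frac{1}{76492} = \frac{595}{5884}$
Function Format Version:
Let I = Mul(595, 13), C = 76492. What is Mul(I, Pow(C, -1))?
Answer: Rational(595, 5884) ≈ 0.10112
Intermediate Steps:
I = 7735
Mul(I, Pow(C, -1)) = Mul(7735, Pow(76492, -1)) = Mul(7735, Rational(1, 76492)) = Rational(595, 5884)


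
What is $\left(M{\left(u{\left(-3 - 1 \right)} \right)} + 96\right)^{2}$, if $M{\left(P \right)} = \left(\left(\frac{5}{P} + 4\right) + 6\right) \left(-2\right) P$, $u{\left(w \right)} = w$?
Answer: $27556$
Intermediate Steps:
$M{\left(P \right)} = P \left(-20 - \frac{10}{P}\right)$ ($M{\left(P \right)} = \left(\left(4 + \frac{5}{P}\right) + 6\right) \left(-2\right) P = \left(10 + \frac{5}{P}\right) \left(-2\right) P = \left(-20 - \frac{10}{P}\right) P = P \left(-20 - \frac{10}{P}\right)$)
$\left(M{\left(u{\left(-3 - 1 \right)} \right)} + 96\right)^{2} = \left(\left(-10 - 20 \left(-3 - 1\right)\right) + 96\right)^{2} = \left(\left(-10 - -80\right) + 96\right)^{2} = \left(\left(-10 + 80\right) + 96\right)^{2} = \left(70 + 96\right)^{2} = 166^{2} = 27556$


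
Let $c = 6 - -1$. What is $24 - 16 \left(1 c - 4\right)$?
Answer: $-24$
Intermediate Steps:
$c = 7$ ($c = 6 + 1 = 7$)
$24 - 16 \left(1 c - 4\right) = 24 - 16 \left(1 \cdot 7 - 4\right) = 24 - 16 \left(7 - 4\right) = 24 - 48 = -24$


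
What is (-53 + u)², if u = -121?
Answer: 30276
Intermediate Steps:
(-53 + u)² = (-53 - 121)² = (-174)² = 30276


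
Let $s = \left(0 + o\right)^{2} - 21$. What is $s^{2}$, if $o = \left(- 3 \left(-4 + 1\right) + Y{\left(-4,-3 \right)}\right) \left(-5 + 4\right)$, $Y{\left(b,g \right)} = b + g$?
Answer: $289$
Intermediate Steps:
$o = -2$ ($o = \left(- 3 \left(-4 + 1\right) - 7\right) \left(-5 + 4\right) = \left(\left(-3\right) \left(-3\right) - 7\right) \left(-1\right) = \left(9 - 7\right) \left(-1\right) = 2 \left(-1\right) = -2$)
$s = -17$ ($s = \left(0 - 2\right)^{2} - 21 = \left(-2\right)^{2} - 21 = 4 - 21 = -17$)
$s^{2} = \left(-17\right)^{2} = 289$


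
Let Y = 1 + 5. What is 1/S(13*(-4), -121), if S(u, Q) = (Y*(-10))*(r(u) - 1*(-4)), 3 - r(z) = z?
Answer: -1/3540 ≈ -0.00028249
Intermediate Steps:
r(z) = 3 - z
Y = 6
S(u, Q) = -420 + 60*u (S(u, Q) = (6*(-10))*((3 - u) - 1*(-4)) = -60*((3 - u) + 4) = -60*(7 - u) = -420 + 60*u)
1/S(13*(-4), -121) = 1/(-420 + 60*(13*(-4))) = 1/(-420 + 60*(-52)) = 1/(-420 - 3120) = 1/(-3540) = -1/3540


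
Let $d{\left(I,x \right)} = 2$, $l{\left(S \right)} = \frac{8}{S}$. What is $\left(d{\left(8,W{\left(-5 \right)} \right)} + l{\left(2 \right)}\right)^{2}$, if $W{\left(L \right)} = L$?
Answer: $36$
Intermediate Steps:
$\left(d{\left(8,W{\left(-5 \right)} \right)} + l{\left(2 \right)}\right)^{2} = \left(2 + \frac{8}{2}\right)^{2} = \left(2 + 8 \cdot \frac{1}{2}\right)^{2} = \left(2 + 4\right)^{2} = 6^{2} = 36$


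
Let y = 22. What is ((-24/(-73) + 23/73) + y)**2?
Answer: 2732409/5329 ≈ 512.74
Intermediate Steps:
((-24/(-73) + 23/73) + y)**2 = ((-24/(-73) + 23/73) + 22)**2 = ((-24*(-1/73) + 23*(1/73)) + 22)**2 = ((24/73 + 23/73) + 22)**2 = (47/73 + 22)**2 = (1653/73)**2 = 2732409/5329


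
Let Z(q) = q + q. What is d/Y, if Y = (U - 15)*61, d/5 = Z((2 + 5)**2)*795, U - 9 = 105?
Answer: 129850/2013 ≈ 64.506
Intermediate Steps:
U = 114 (U = 9 + 105 = 114)
Z(q) = 2*q
d = 389550 (d = 5*((2*(2 + 5)**2)*795) = 5*((2*7**2)*795) = 5*((2*49)*795) = 5*(98*795) = 5*77910 = 389550)
Y = 6039 (Y = (114 - 15)*61 = 99*61 = 6039)
d/Y = 389550/6039 = 389550*(1/6039) = 129850/2013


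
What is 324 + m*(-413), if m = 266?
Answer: -109534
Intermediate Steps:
324 + m*(-413) = 324 + 266*(-413) = 324 - 109858 = -109534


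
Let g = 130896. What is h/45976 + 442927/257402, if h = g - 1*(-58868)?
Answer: 4325602805/739644647 ≈ 5.8482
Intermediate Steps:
h = 189764 (h = 130896 - 1*(-58868) = 130896 + 58868 = 189764)
h/45976 + 442927/257402 = 189764/45976 + 442927/257402 = 189764*(1/45976) + 442927*(1/257402) = 47441/11494 + 442927/257402 = 4325602805/739644647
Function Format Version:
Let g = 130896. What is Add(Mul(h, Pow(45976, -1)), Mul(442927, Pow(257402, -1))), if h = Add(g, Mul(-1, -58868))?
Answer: Rational(4325602805, 739644647) ≈ 5.8482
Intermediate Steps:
h = 189764 (h = Add(130896, Mul(-1, -58868)) = Add(130896, 58868) = 189764)
Add(Mul(h, Pow(45976, -1)), Mul(442927, Pow(257402, -1))) = Add(Mul(189764, Pow(45976, -1)), Mul(442927, Pow(257402, -1))) = Add(Mul(189764, Rational(1, 45976)), Mul(442927, Rational(1, 257402))) = Add(Rational(47441, 11494), Rational(442927, 257402)) = Rational(4325602805, 739644647)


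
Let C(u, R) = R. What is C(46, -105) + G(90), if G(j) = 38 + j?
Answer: 23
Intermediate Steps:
C(46, -105) + G(90) = -105 + (38 + 90) = -105 + 128 = 23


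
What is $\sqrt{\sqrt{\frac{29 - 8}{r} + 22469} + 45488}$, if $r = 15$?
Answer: $\frac{2 \sqrt{284300 + 5 \sqrt{35110}}}{5} \approx 213.63$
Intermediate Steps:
$\sqrt{\sqrt{\frac{29 - 8}{r} + 22469} + 45488} = \sqrt{\sqrt{\frac{29 - 8}{15} + 22469} + 45488} = \sqrt{\sqrt{21 \cdot \frac{1}{15} + 22469} + 45488} = \sqrt{\sqrt{\frac{7}{5} + 22469} + 45488} = \sqrt{\sqrt{\frac{112352}{5}} + 45488} = \sqrt{\frac{4 \sqrt{35110}}{5} + 45488} = \sqrt{45488 + \frac{4 \sqrt{35110}}{5}}$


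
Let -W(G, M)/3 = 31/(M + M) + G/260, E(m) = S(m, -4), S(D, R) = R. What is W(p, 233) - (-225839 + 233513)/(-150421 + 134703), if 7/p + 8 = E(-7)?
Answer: 562538629/1904392880 ≈ 0.29539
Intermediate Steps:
E(m) = -4
p = -7/12 (p = 7/(-8 - 4) = 7/(-12) = 7*(-1/12) = -7/12 ≈ -0.58333)
W(G, M) = -93/(2*M) - 3*G/260 (W(G, M) = -3*(31/(M + M) + G/260) = -3*(31/((2*M)) + G*(1/260)) = -3*(31*(1/(2*M)) + G/260) = -3*(31/(2*M) + G/260) = -3*(G/260 + 31/(2*M)) = -93/(2*M) - 3*G/260)
W(p, 233) - (-225839 + 233513)/(-150421 + 134703) = (3/260)*(-4030 - 1*(-7/12)*233)/233 - (-225839 + 233513)/(-150421 + 134703) = (3/260)*(1/233)*(-4030 + 1631/12) - 7674/(-15718) = (3/260)*(1/233)*(-46729/12) - 7674*(-1)/15718 = -46729/242320 - 1*(-3837/7859) = -46729/242320 + 3837/7859 = 562538629/1904392880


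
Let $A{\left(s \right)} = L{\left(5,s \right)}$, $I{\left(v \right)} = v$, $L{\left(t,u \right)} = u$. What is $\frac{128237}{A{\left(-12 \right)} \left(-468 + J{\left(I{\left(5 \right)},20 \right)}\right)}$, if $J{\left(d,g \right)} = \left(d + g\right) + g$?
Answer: $\frac{128237}{5076} \approx 25.263$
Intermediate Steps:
$A{\left(s \right)} = s$
$J{\left(d,g \right)} = d + 2 g$
$\frac{128237}{A{\left(-12 \right)} \left(-468 + J{\left(I{\left(5 \right)},20 \right)}\right)} = \frac{128237}{\left(-12\right) \left(-468 + \left(5 + 2 \cdot 20\right)\right)} = \frac{128237}{\left(-12\right) \left(-468 + \left(5 + 40\right)\right)} = \frac{128237}{\left(-12\right) \left(-468 + 45\right)} = \frac{128237}{\left(-12\right) \left(-423\right)} = \frac{128237}{5076}$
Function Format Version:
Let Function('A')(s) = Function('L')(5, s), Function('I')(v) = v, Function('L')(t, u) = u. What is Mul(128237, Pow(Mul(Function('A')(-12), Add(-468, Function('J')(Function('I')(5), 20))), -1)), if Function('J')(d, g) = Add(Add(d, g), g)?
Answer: Rational(128237, 5076) ≈ 25.263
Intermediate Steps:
Function('A')(s) = s
Function('J')(d, g) = Add(d, Mul(2, g))
Mul(128237, Pow(Mul(Function('A')(-12), Add(-468, Function('J')(Function('I')(5), 20))), -1)) = Mul(128237, Pow(Mul(-12, Add(-468, Add(5, Mul(2, 20)))), -1)) = Mul(128237, Pow(Mul(-12, Add(-468, Add(5, 40))), -1)) = Mul(128237, Pow(Mul(-12, Add(-468, 45)), -1)) = Mul(128237, Pow(Mul(-12, -423), -1)) = Mul(128237, Pow(5076, -1)) = Mul(128237, Rational(1, 5076)) = Rational(128237, 5076)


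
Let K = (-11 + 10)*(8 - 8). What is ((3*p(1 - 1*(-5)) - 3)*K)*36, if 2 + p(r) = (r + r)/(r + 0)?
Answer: 0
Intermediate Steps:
K = 0 (K = -1*0 = 0)
p(r) = 0 (p(r) = -2 + (r + r)/(r + 0) = -2 + (2*r)/r = -2 + 2 = 0)
((3*p(1 - 1*(-5)) - 3)*K)*36 = ((3*0 - 3)*0)*36 = ((0 - 3)*0)*36 = -3*0*36 = 0*36 = 0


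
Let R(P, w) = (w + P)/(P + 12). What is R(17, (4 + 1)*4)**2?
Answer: 1369/841 ≈ 1.6278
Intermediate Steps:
R(P, w) = (P + w)/(12 + P)
R(17, (4 + 1)*4)**2 = ((17 + (4 + 1)*4)/(12 + 17))**2 = ((17 + 5*4)/29)**2 = ((17 + 20)/29)**2 = ((1/29)*37)**2 = (37/29)**2 = 1369/841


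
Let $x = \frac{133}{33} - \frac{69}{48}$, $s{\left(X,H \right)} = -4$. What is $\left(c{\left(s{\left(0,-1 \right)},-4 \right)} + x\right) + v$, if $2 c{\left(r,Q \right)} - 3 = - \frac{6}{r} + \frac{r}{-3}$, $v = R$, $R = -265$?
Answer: $- \frac{137011}{528} \approx -259.49$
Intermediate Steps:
$v = -265$
$x = \frac{1369}{528}$ ($x = 133 \cdot \frac{1}{33} - \frac{23}{16} = \frac{133}{33} - \frac{23}{16} = \frac{1369}{528} \approx 2.5928$)
$c{\left(r,Q \right)} = \frac{3}{2} - \frac{3}{r} - \frac{r}{6}$ ($c{\left(r,Q \right)} = \frac{3}{2} + \frac{- \frac{6}{r} + \frac{r}{-3}}{2} = \frac{3}{2} + \frac{- \frac{6}{r} + r \left(- \frac{1}{3}\right)}{2} = \frac{3}{2} + \frac{- \frac{6}{r} - \frac{r}{3}}{2} = \frac{3}{2} - \left(\frac{3}{r} + \frac{r}{6}\right) = \frac{3}{2} - \frac{3}{r} - \frac{r}{6}$)
$\left(c{\left(s{\left(0,-1 \right)},-4 \right)} + x\right) + v = \left(\left(\frac{3}{2} - \frac{3}{-4} - - \frac{2}{3}\right) + \frac{1369}{528}\right) - 265 = \left(\left(\frac{3}{2} - - \frac{3}{4} + \frac{2}{3}\right) + \frac{1369}{528}\right) - 265 = \left(\left(\frac{3}{2} + \frac{3}{4} + \frac{2}{3}\right) + \frac{1369}{528}\right) - 265 = \left(\frac{35}{12} + \frac{1369}{528}\right) - 265 = \frac{2909}{528} - 265 = - \frac{137011}{528}$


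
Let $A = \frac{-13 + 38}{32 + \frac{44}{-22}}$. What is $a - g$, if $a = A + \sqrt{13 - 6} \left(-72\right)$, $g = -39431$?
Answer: $\frac{236591}{6} - 72 \sqrt{7} \approx 39241.0$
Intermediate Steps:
$A = \frac{5}{6}$ ($A = \frac{25}{32 + 44 \left(- \frac{1}{22}\right)} = \frac{25}{32 - 2} = \frac{25}{30} = 25 \cdot \frac{1}{30} = \frac{5}{6} \approx 0.83333$)
$a = \frac{5}{6} - 72 \sqrt{7}$ ($a = \frac{5}{6} + \sqrt{13 - 6} \left(-72\right) = \frac{5}{6} + \sqrt{7} \left(-72\right) = \frac{5}{6} - 72 \sqrt{7} \approx -189.66$)
$a - g = \left(\frac{5}{6} - 72 \sqrt{7}\right) - -39431 = \left(\frac{5}{6} - 72 \sqrt{7}\right) + 39431 = \frac{236591}{6} - 72 \sqrt{7}$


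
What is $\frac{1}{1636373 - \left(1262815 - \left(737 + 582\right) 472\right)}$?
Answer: $\frac{1}{996126} \approx 1.0039 \cdot 10^{-6}$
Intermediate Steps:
$\frac{1}{1636373 - \left(1262815 - \left(737 + 582\right) 472\right)} = \frac{1}{1636373 + \left(1319 \cdot 472 - 1262815\right)} = \frac{1}{1636373 + \left(622568 - 1262815\right)} = \frac{1}{1636373 - 640247} = \frac{1}{996126}$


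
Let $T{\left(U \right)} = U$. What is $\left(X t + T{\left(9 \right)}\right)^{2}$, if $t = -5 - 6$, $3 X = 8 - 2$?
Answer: $169$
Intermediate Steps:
$X = 2$ ($X = \frac{8 - 2}{3} = \frac{1}{3} \cdot 6 = 2$)
$t = -11$ ($t = -5 - 6 = -11$)
$\left(X t + T{\left(9 \right)}\right)^{2} = \left(2 \left(-11\right) + 9\right)^{2} = \left(-22 + 9\right)^{2} = \left(-13\right)^{2} = 169$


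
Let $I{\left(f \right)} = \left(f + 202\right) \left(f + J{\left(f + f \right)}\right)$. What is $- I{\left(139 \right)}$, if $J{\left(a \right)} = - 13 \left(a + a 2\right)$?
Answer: $3649723$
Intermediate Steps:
$J{\left(a \right)} = - 39 a$ ($J{\left(a \right)} = - 13 \left(a + 2 a\right) = - 13 \cdot 3 a = - 39 a$)
$I{\left(f \right)} = - 77 f \left(202 + f\right)$ ($I{\left(f \right)} = \left(f + 202\right) \left(f - 39 \left(f + f\right)\right) = \left(202 + f\right) \left(f - 39 \cdot 2 f\right) = \left(202 + f\right) \left(f - 78 f\right) = \left(202 + f\right) \left(- 77 f\right) = - 77 f \left(202 + f\right)$)
$- I{\left(139 \right)} = - 77 \cdot 139 \left(-202 - 139\right) = - 77 \cdot 139 \left(-341\right) = \left(-1\right) \left(-3649723\right) = 3649723$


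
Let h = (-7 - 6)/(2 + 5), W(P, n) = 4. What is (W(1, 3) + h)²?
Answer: 225/49 ≈ 4.5918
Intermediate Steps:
h = -13/7 ≈ -1.8571
(W(1, 3) + h)² = (4 - 13/7)² = (15/7)² = 225/49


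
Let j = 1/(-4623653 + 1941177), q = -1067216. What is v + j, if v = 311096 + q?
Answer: -2028273753121/2682476 ≈ -7.5612e+5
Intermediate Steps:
v = -756120 (v = 311096 - 1067216 = -756120)
j = -1/2682476 (j = 1/(-2682476) = -1/2682476 ≈ -3.7279e-7)
v + j = -756120 - 1/2682476 = -2028273753121/2682476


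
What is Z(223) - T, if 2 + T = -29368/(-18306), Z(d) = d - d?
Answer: 3622/9153 ≈ 0.39572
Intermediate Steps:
Z(d) = 0
T = -3622/9153 (T = -2 - 29368/(-18306) = -2 - 29368*(-1/18306) = -2 + 14684/9153 = -3622/9153 ≈ -0.39572)
Z(223) - T = 0 - 1*(-3622/9153) = 0 + 3622/9153 = 3622/9153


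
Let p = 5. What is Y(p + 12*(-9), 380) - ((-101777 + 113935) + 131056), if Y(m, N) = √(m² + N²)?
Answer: -143214 + √155009 ≈ -1.4282e+5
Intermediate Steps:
Y(m, N) = √(N² + m²)
Y(p + 12*(-9), 380) - ((-101777 + 113935) + 131056) = √(380² + (5 + 12*(-9))²) - ((-101777 + 113935) + 131056) = √(144400 + (5 - 108)²) - (12158 + 131056) = √(144400 + (-103)²) - 1*143214 = √(144400 + 10609) - 143214 = √155009 - 143214 = -143214 + √155009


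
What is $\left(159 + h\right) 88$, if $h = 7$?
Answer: $14608$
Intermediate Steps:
$\left(159 + h\right) 88 = \left(159 + 7\right) 88 = 166 \cdot 88 = 14608$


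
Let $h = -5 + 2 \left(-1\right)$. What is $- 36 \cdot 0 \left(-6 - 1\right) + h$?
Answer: $-7$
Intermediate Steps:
$h = -7$ ($h = -5 - 2 = -7$)
$- 36 \cdot 0 \left(-6 - 1\right) + h = - 36 \cdot 0 \left(-6 - 1\right) - 7 = - 36 \cdot 0 \left(-7\right) - 7 = \left(-36\right) 0 - 7 = 0 - 7 = -7$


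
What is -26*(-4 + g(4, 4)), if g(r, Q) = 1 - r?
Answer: 182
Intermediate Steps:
-26*(-4 + g(4, 4)) = -26*(-4 + (1 - 1*4)) = -26*(-4 + (1 - 4)) = -26*(-4 - 3) = -26*(-7) = 182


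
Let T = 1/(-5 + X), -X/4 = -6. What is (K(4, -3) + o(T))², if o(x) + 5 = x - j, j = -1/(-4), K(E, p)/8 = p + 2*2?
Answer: 45369/5776 ≈ 7.8547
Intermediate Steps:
X = 24 (X = -4*(-6) = 24)
T = 1/19 (T = 1/(-5 + 24) = 1/19 ≈ 0.052632)
K(E, p) = 32 + 8*p (K(E, p) = 8*(p + 2*2) = 8*(p + 4) = 8*(4 + p) = 32 + 8*p)
j = ¼ (j = -1*(-¼) = ¼ ≈ 0.25000)
o(x) = -21/4 + x (o(x) = -5 + (x - 1*¼) = -5 + (x - ¼) = -5 + (-¼ + x) = -21/4 + x)
(K(4, -3) + o(T))² = ((32 + 8*(-3)) + (-21/4 + 1/19))² = ((32 - 24) - 395/76)² = (8 - 395/76)² = (213/76)² = 45369/5776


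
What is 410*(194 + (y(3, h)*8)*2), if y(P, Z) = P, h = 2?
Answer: 99220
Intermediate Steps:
410*(194 + (y(3, h)*8)*2) = 410*(194 + (3*8)*2) = 410*(194 + 24*2) = 410*(194 + 48) = 410*242 = 99220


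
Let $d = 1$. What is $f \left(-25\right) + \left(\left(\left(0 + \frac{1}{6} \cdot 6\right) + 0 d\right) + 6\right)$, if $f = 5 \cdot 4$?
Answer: $-493$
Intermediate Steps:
$f = 20$
$f \left(-25\right) + \left(\left(\left(0 + \frac{1}{6} \cdot 6\right) + 0 d\right) + 6\right) = 20 \left(-25\right) + \left(\left(\left(0 + \frac{1}{6} \cdot 6\right) + 0 \cdot 1\right) + 6\right) = -500 + \left(\left(\left(0 + \frac{1}{6} \cdot 6\right) + 0\right) + 6\right) = -500 + \left(\left(\left(0 + 1\right) + 0\right) + 6\right) = -500 + \left(\left(1 + 0\right) + 6\right) = -500 + \left(1 + 6\right) = -500 + 7 = -493$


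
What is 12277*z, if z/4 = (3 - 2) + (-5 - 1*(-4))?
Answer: 0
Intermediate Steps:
z = 0 (z = 4*((3 - 2) + (-5 - 1*(-4))) = 4*(1 + (-5 + 4)) = 4*(1 - 1) = 4*0 = 0)
12277*z = 12277*0 = 0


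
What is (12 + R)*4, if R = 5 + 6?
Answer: 92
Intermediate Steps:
R = 11
(12 + R)*4 = (12 + 11)*4 = 23*4 = 92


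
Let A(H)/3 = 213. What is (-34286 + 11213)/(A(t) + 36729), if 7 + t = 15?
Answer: -7691/12456 ≈ -0.61745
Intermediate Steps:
t = 8 (t = -7 + 15 = 8)
A(H) = 639 (A(H) = 3*213 = 639)
(-34286 + 11213)/(A(t) + 36729) = (-34286 + 11213)/(639 + 36729) = -23073/37368 = -23073*1/37368 = -7691/12456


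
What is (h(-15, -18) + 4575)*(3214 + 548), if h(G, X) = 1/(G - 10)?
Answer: 430274988/25 ≈ 1.7211e+7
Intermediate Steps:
h(G, X) = 1/(-10 + G)
(h(-15, -18) + 4575)*(3214 + 548) = (1/(-10 - 15) + 4575)*(3214 + 548) = (1/(-25) + 4575)*3762 = (-1/25 + 4575)*3762 = (114374/25)*3762 = 430274988/25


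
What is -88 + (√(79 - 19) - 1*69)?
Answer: -157 + 2*√15 ≈ -149.25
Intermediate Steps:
-88 + (√(79 - 19) - 1*69) = -88 + (√60 - 69) = -88 + (2*√15 - 69) = -88 + (-69 + 2*√15) = -157 + 2*√15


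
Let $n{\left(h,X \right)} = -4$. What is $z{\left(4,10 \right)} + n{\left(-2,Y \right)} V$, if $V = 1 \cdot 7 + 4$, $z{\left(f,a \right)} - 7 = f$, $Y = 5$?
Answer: $-33$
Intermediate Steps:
$z{\left(f,a \right)} = 7 + f$
$V = 11$ ($V = 7 + 4 = 11$)
$z{\left(4,10 \right)} + n{\left(-2,Y \right)} V = \left(7 + 4\right) - 44 = 11 - 44 = -33$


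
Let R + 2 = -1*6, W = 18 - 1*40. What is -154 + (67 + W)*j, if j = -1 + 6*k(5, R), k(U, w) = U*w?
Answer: -10999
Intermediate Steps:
W = -22 (W = 18 - 40 = -22)
R = -8 (R = -2 - 1*6 = -2 - 6 = -8)
j = -241 (j = -1 + 6*(5*(-8)) = -1 + 6*(-40) = -1 - 240 = -241)
-154 + (67 + W)*j = -154 + (67 - 22)*(-241) = -154 + 45*(-241) = -154 - 10845 = -10999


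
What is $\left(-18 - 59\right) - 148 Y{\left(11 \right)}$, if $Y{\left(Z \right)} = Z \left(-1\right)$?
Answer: $1551$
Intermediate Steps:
$Y{\left(Z \right)} = - Z$
$\left(-18 - 59\right) - 148 Y{\left(11 \right)} = \left(-18 - 59\right) - 148 \left(\left(-1\right) 11\right) = \left(-18 - 59\right) - -1628 = -77 + 1628 = 1551$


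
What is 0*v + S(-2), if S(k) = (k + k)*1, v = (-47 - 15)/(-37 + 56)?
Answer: -4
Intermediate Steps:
v = -62/19 ≈ -3.2632
S(k) = 2*k (S(k) = (2*k)*1 = 2*k)
0*v + S(-2) = 0*(-62/19) + 2*(-2) = 0 - 4 = -4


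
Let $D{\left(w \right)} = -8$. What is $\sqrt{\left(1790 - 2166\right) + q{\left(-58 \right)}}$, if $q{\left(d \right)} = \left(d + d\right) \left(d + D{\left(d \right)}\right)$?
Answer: $4 \sqrt{455} \approx 85.323$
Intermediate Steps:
$q{\left(d \right)} = 2 d \left(-8 + d\right)$ ($q{\left(d \right)} = \left(d + d\right) \left(d - 8\right) = 2 d \left(-8 + d\right)$)
$\sqrt{\left(1790 - 2166\right) + q{\left(-58 \right)}} = \sqrt{\left(1790 - 2166\right) + 2 \left(-58\right) \left(-8 - 58\right)} = \sqrt{\left(1790 - 2166\right) + 2 \left(-58\right) \left(-66\right)} = \sqrt{-376 + 7656} = \sqrt{7280} = 4 \sqrt{455}$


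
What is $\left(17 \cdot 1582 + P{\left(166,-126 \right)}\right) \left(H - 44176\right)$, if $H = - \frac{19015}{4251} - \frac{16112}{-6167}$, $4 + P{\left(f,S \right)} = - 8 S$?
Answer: $- \frac{2485418061496610}{2016609} \approx -1.2325 \cdot 10^{9}$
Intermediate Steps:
$P{\left(f,S \right)} = -4 - 8 S$
$H = - \frac{48773393}{26215917}$ ($H = \left(-19015\right) \frac{1}{4251} - - \frac{16112}{6167} = - \frac{19015}{4251} + \frac{16112}{6167} = - \frac{48773393}{26215917} \approx -1.8604$)
$\left(17 \cdot 1582 + P{\left(166,-126 \right)}\right) \left(H - 44176\right) = \left(17 \cdot 1582 - -1004\right) \left(- \frac{48773393}{26215917} - 44176\right) = \left(26894 + \left(-4 + 1008\right)\right) \left(- \frac{1158163122785}{26215917}\right) = \left(26894 + 1004\right) \left(- \frac{1158163122785}{26215917}\right) = 27898 \left(- \frac{1158163122785}{26215917}\right) = - \frac{2485418061496610}{2016609}$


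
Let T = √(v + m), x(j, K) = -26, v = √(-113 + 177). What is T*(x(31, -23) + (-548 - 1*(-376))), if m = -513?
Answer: -198*I*√505 ≈ -4449.5*I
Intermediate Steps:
v = 8 (v = √64 = 8)
T = I*√505 (T = √(8 - 513) = √(-505) = I*√505 ≈ 22.472*I)
T*(x(31, -23) + (-548 - 1*(-376))) = (I*√505)*(-26 + (-548 - 1*(-376))) = (I*√505)*(-26 + (-548 + 376)) = (I*√505)*(-26 - 172) = (I*√505)*(-198) = -198*I*√505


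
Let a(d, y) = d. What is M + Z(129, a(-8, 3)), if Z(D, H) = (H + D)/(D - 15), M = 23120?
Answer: 2635801/114 ≈ 23121.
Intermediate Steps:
Z(D, H) = (D + H)/(-15 + D)
M + Z(129, a(-8, 3)) = 23120 + (129 - 8)/(-15 + 129) = 23120 + 121/114 = 2635801/114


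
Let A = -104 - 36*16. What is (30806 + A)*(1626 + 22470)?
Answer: 725916096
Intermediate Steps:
A = -680 (A = -104 - 576 = -680)
(30806 + A)*(1626 + 22470) = (30806 - 680)*(1626 + 22470) = 30126*24096 = 725916096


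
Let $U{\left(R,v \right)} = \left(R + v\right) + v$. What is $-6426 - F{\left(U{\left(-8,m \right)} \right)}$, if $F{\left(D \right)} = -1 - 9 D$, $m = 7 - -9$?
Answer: $-6209$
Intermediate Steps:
$m = 16$ ($m = 7 + 9 = 16$)
$U{\left(R,v \right)} = R + 2 v$
$-6426 - F{\left(U{\left(-8,m \right)} \right)} = -6426 - \left(-1 - 9 \left(-8 + 2 \cdot 16\right)\right) = -6426 - \left(-1 - 9 \left(-8 + 32\right)\right) = -6426 - \left(-1 - 216\right) = -6426 - -217 = -6426 + 217 = -6209$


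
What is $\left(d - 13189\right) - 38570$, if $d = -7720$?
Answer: $-59479$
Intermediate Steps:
$\left(d - 13189\right) - 38570 = \left(-7720 - 13189\right) - 38570 = -20909 - 38570 = -59479$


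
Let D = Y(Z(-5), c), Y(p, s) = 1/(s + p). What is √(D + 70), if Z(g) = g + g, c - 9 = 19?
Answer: √2522/6 ≈ 8.3699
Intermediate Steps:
c = 28 (c = 9 + 19 = 28)
Z(g) = 2*g
Y(p, s) = 1/(p + s)
D = 1/18 (D = 1/(2*(-5) + 28) = 1/(-10 + 28) = 1/18 ≈ 0.055556)
√(D + 70) = √(1/18 + 70) = √(1261/18) = √2522/6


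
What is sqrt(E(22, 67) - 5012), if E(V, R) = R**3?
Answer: sqrt(295751) ≈ 543.83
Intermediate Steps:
sqrt(E(22, 67) - 5012) = sqrt(67**3 - 5012) = sqrt(300763 - 5012) = sqrt(295751)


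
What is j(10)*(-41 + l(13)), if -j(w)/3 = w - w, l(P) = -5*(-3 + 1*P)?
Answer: 0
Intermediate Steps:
l(P) = 15 - 5*P (l(P) = -5*(-3 + P) = 15 - 5*P)
j(w) = 0 (j(w) = -3*(w - w) = -3*0 = 0)
j(10)*(-41 + l(13)) = 0*(-41 + (15 - 5*13)) = 0*(-41 + (15 - 65)) = 0*(-41 - 50) = 0*(-91) = 0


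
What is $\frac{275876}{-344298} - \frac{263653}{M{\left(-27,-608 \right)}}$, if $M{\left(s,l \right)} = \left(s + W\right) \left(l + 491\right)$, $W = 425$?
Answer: $\frac{999086651}{205545906} \approx 4.8606$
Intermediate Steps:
$M{\left(s,l \right)} = \left(425 + s\right) \left(491 + l\right)$ ($M{\left(s,l \right)} = \left(s + 425\right) \left(l + 491\right) = \left(425 + s\right) \left(491 + l\right)$)
$\frac{275876}{-344298} - \frac{263653}{M{\left(-27,-608 \right)}} = \frac{275876}{-344298} - \frac{263653}{208675 + 425 \left(-608\right) + 491 \left(-27\right) - -16416} = 275876 \left(- \frac{1}{344298}\right) - \frac{263653}{208675 - 258400 - 13257 + 16416} = - \frac{137938}{172149} - \frac{263653}{-46566} = - \frac{137938}{172149} - - \frac{20281}{3582} = - \frac{137938}{172149} + \frac{20281}{3582} = \frac{999086651}{205545906}$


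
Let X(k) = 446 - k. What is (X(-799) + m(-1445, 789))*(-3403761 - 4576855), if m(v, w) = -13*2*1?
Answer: -9728370904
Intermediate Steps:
m(v, w) = -26 (m(v, w) = -26*1 = -26)
(X(-799) + m(-1445, 789))*(-3403761 - 4576855) = ((446 - 1*(-799)) - 26)*(-3403761 - 4576855) = ((446 + 799) - 26)*(-7980616) = (1245 - 26)*(-7980616) = 1219*(-7980616) = -9728370904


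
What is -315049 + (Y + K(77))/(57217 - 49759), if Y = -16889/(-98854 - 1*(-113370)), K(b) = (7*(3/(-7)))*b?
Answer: -34107311446157/108260328 ≈ -3.1505e+5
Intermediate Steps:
K(b) = -3*b (K(b) = (7*(3*(-1/7)))*b = (7*(-3/7))*b = -3*b)
Y = -16889/14516 (Y = -16889/(-98854 + 113370) = -16889/14516 ≈ -1.1635)
-315049 + (Y + K(77))/(57217 - 49759) = -315049 + (-16889/14516 - 3*77)/(57217 - 49759) = -315049 + (-16889/14516 - 231)/7458 = -315049 - 3370085/14516*1/7458 = -315049 - 3370085/108260328 = -34107311446157/108260328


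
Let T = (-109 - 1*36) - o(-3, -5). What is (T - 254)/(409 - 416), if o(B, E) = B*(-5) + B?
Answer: 411/7 ≈ 58.714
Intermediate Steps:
o(B, E) = -4*B (o(B, E) = -5*B + B = -4*B)
T = -157 (T = (-109 - 1*36) - (-4)*(-3) = (-109 - 36) - 1*12 = -145 - 12 = -157)
(T - 254)/(409 - 416) = (-157 - 254)/(409 - 416) = -411/(-7) = -411*(-⅐) = 411/7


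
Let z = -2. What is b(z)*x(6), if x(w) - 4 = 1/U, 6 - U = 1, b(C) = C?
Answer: -42/5 ≈ -8.4000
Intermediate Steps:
U = 5 (U = 6 - 1*1 = 6 - 1 = 5)
x(w) = 21/5 (x(w) = 4 + 1/5 = 21/5)
b(z)*x(6) = -2*21/5 = -42/5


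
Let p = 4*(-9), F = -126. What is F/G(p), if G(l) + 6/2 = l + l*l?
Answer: -42/419 ≈ -0.10024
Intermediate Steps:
p = -36
G(l) = -3 + l + l**2 (G(l) = -3 + (l + l*l) = -3 + (l + l**2) = -3 + l + l**2)
F/G(p) = -126/(-3 - 36 + (-36)**2) = -126/(-3 - 36 + 1296) = -126/1257 = -126*1/1257 = -42/419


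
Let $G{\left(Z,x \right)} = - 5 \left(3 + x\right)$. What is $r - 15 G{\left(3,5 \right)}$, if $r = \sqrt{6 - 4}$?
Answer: $600 + \sqrt{2} \approx 601.41$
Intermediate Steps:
$G{\left(Z,x \right)} = -15 - 5 x$
$r = \sqrt{2} \approx 1.4142$
$r - 15 G{\left(3,5 \right)} = \sqrt{2} - 15 \left(-15 - 25\right) = \sqrt{2} - -600 = \sqrt{2} + 600 = 600 + \sqrt{2}$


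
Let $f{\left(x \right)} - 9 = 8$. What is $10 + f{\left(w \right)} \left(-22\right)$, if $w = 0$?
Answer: $-364$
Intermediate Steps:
$f{\left(x \right)} = 17$ ($f{\left(x \right)} = 9 + 8 = 17$)
$10 + f{\left(w \right)} \left(-22\right) = 10 + 17 \left(-22\right) = 10 - 374 = -364$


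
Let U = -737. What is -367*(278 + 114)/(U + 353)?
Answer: 17983/48 ≈ 374.65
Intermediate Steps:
-367*(278 + 114)/(U + 353) = -367*(278 + 114)/(-737 + 353) = -143864/(-384) = -143864*(-1)/384 = -367*(-49/48) = 17983/48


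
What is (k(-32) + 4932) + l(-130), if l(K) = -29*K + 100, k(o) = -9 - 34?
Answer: 8759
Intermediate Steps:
k(o) = -43
l(K) = 100 - 29*K
(k(-32) + 4932) + l(-130) = (-43 + 4932) + (100 - 29*(-130)) = 4889 + (100 + 3770) = 4889 + 3870 = 8759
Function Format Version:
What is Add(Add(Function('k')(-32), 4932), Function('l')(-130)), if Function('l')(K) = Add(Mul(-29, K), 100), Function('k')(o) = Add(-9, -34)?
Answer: 8759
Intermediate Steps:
Function('k')(o) = -43
Function('l')(K) = Add(100, Mul(-29, K))
Add(Add(Function('k')(-32), 4932), Function('l')(-130)) = Add(Add(-43, 4932), Add(100, Mul(-29, -130))) = Add(4889, Add(100, 3770)) = Add(4889, 3870) = 8759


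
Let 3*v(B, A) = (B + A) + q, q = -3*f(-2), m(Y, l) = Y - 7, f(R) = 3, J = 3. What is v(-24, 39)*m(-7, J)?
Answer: -28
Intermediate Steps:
m(Y, l) = -7 + Y
q = -9 (q = -3*3 = -9)
v(B, A) = -3 + A/3 + B/3 (v(B, A) = ((B + A) - 9)/3 = ((A + B) - 9)/3 = (-9 + A + B)/3 = -3 + A/3 + B/3)
v(-24, 39)*m(-7, J) = (-3 + (⅓)*39 + (⅓)*(-24))*(-7 - 7) = (-3 + 13 - 8)*(-14) = 2*(-14) = -28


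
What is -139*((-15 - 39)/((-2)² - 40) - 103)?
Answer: 28217/2 ≈ 14109.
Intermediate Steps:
-139*((-15 - 39)/((-2)² - 40) - 103) = -139*(-54/(4 - 40) - 103) = -139*(-54/(-36) - 103) = -139*(-54*(-1/36) - 103) = -139*(3/2 - 103) = -139*(-203/2) = 28217/2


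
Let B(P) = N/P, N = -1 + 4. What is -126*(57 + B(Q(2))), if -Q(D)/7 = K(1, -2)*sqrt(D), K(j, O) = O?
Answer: -7182 - 27*sqrt(2)/2 ≈ -7201.1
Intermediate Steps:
N = 3
Q(D) = 14*sqrt(D) (Q(D) = -(-14)*sqrt(D) = 14*sqrt(D))
B(P) = 3/P
-126*(57 + B(Q(2))) = -126*(57 + 3/((14*sqrt(2)))) = -126*(57 + 3*(sqrt(2)/28)) = -126*(57 + 3*sqrt(2)/28) = -7182 - 27*sqrt(2)/2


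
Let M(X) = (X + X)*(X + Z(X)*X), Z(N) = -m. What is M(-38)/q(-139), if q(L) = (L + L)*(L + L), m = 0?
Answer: 722/19321 ≈ 0.037369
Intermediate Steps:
Z(N) = 0 (Z(N) = -1*0 = 0)
M(X) = 2*X**2 (M(X) = (X + X)*(X + 0*X) = (2*X)*(X + 0) = (2*X)*X = 2*X**2)
q(L) = 4*L**2 (q(L) = (2*L)*(2*L) = 4*L**2)
M(-38)/q(-139) = (2*(-38)**2)/((4*(-139)**2)) = (2*1444)/((4*19321)) = 2888/77284 = 2888*(1/77284) = 722/19321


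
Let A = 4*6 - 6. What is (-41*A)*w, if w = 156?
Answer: -115128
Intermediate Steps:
A = 18 (A = 24 - 6 = 18)
(-41*A)*w = -41*18*156 = -738*156 = -115128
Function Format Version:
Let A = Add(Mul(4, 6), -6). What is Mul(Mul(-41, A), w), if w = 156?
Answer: -115128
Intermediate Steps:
A = 18 (A = Add(24, -6) = 18)
Mul(Mul(-41, A), w) = Mul(Mul(-41, 18), 156) = Mul(-738, 156) = -115128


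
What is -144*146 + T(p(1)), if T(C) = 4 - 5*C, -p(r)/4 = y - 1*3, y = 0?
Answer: -21080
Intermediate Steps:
p(r) = 12 (p(r) = -4*(0 - 1*3) = -4*(0 - 3) = -4*(-3) = 12)
-144*146 + T(p(1)) = -144*146 + (4 - 5*12) = -21024 + (4 - 60) = -21024 - 56 = -21080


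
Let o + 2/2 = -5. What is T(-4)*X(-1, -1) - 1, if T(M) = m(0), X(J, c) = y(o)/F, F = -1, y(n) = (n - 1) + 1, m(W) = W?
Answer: -1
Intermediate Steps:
o = -6 (o = -1 - 5 = -6)
y(n) = n (y(n) = (-1 + n) + 1 = n)
X(J, c) = 6 (X(J, c) = -6/(-1) = -6*(-1) = 6)
T(M) = 0
T(-4)*X(-1, -1) - 1 = 0*6 - 1 = 0 - 1 = -1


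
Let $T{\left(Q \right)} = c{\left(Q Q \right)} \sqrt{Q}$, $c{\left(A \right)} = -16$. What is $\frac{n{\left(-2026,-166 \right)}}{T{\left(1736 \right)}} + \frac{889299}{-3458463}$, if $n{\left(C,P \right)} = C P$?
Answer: $- \frac{296433}{1152821} - \frac{84079 \sqrt{434}}{3472} \approx -504.75$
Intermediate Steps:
$T{\left(Q \right)} = - 16 \sqrt{Q}$
$\frac{n{\left(-2026,-166 \right)}}{T{\left(1736 \right)}} + \frac{889299}{-3458463} = \frac{\left(-2026\right) \left(-166\right)}{\left(-16\right) \sqrt{1736}} + \frac{889299}{-3458463} = \frac{336316}{\left(-16\right) 2 \sqrt{434}} + 889299 \left(- \frac{1}{3458463}\right) = \frac{336316}{\left(-32\right) \sqrt{434}} - \frac{296433}{1152821} = 336316 \left(- \frac{\sqrt{434}}{13888}\right) - \frac{296433}{1152821} = - \frac{84079 \sqrt{434}}{3472} - \frac{296433}{1152821} = - \frac{296433}{1152821} - \frac{84079 \sqrt{434}}{3472}$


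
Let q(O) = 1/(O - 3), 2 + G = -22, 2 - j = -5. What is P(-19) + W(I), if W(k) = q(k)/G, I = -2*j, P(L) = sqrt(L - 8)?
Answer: 1/408 + 3*I*sqrt(3) ≈ 0.002451 + 5.1962*I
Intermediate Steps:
j = 7 (j = 2 - 1*(-5) = 2 + 5 = 7)
G = -24 (G = -2 - 22 = -24)
q(O) = 1/(-3 + O)
P(L) = sqrt(-8 + L)
I = -14 (I = -2*7 = -14)
W(k) = -1/(24*(-3 + k)) (W(k) = 1/((-3 + k)*(-24)) = -1/24/(-3 + k) = -1/(24*(-3 + k)))
P(-19) + W(I) = sqrt(-8 - 19) - 1/(-72 + 24*(-14)) = sqrt(-27) - 1/(-72 - 336) = 3*I*sqrt(3) - 1/(-408) = 3*I*sqrt(3) - 1*(-1/408) = 3*I*sqrt(3) + 1/408 = 1/408 + 3*I*sqrt(3)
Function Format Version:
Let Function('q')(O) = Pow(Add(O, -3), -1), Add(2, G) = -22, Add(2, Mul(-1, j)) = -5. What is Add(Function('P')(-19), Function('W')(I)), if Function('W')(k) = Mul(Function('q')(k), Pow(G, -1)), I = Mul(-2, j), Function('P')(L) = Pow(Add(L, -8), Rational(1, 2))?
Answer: Add(Rational(1, 408), Mul(3, I, Pow(3, Rational(1, 2)))) ≈ Add(0.0024510, Mul(5.1962, I))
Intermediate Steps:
j = 7 (j = Add(2, Mul(-1, -5)) = Add(2, 5) = 7)
G = -24 (G = Add(-2, -22) = -24)
Function('q')(O) = Pow(Add(-3, O), -1)
Function('P')(L) = Pow(Add(-8, L), Rational(1, 2))
I = -14 (I = Mul(-2, 7) = -14)
Function('W')(k) = Mul(Rational(-1, 24), Pow(Add(-3, k), -1)) (Function('W')(k) = Mul(Pow(Add(-3, k), -1), Pow(-24, -1)) = Mul(Pow(Add(-3, k), -1), Rational(-1, 24)) = Mul(Rational(-1, 24), Pow(Add(-3, k), -1)))
Add(Function('P')(-19), Function('W')(I)) = Add(Pow(Add(-8, -19), Rational(1, 2)), Mul(-1, Pow(Add(-72, Mul(24, -14)), -1))) = Add(Pow(-27, Rational(1, 2)), Mul(-1, Pow(Add(-72, -336), -1))) = Add(Mul(3, I, Pow(3, Rational(1, 2))), Mul(-1, Pow(-408, -1))) = Add(Mul(3, I, Pow(3, Rational(1, 2))), Mul(-1, Rational(-1, 408))) = Add(Mul(3, I, Pow(3, Rational(1, 2))), Rational(1, 408)) = Add(Rational(1, 408), Mul(3, I, Pow(3, Rational(1, 2))))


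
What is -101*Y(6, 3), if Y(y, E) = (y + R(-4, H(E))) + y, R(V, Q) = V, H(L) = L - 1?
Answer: -808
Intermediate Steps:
H(L) = -1 + L
Y(y, E) = -4 + 2*y (Y(y, E) = (y - 4) + y = (-4 + y) + y = -4 + 2*y)
-101*Y(6, 3) = -101*(-4 + 2*6) = -101*(-4 + 12) = -101*8 = -808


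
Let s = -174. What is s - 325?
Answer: -499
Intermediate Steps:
s - 325 = -174 - 325 = -499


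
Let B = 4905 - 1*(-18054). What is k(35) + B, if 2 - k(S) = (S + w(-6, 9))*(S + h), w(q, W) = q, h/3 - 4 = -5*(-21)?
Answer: 12463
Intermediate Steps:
h = 327 (h = 12 + 3*(-5*(-21)) = 12 + 3*105 = 12 + 315 = 327)
k(S) = 2 - (-6 + S)*(327 + S) (k(S) = 2 - (S - 6)*(S + 327) = 2 - (-6 + S)*(327 + S))
B = 22959 (B = 4905 + 18054 = 22959)
k(35) + B = (1964 - 1*35**2 - 321*35) + 22959 = (1964 - 1*1225 - 11235) + 22959 = (1964 - 1225 - 11235) + 22959 = -10496 + 22959 = 12463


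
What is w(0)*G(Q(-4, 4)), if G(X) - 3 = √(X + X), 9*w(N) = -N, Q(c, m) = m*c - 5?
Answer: 0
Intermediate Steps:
Q(c, m) = -5 + c*m (Q(c, m) = c*m - 5 = -5 + c*m)
w(N) = -N/9 (w(N) = (-N)/9 = -N/9)
G(X) = 3 + √2*√X (G(X) = 3 + √(X + X) = 3 + √(2*X) = 3 + √2*√X)
w(0)*G(Q(-4, 4)) = (-⅑*0)*(3 + √2*√(-5 - 4*4)) = 0*(3 + √2*√(-5 - 16)) = 0*(3 + √2*√(-21)) = 0*(3 + √2*(I*√21)) = 0*(3 + I*√42) = 0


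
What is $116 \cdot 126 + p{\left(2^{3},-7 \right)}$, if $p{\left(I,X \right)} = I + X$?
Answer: $14617$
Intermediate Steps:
$116 \cdot 126 + p{\left(2^{3},-7 \right)} = 116 \cdot 126 - \left(7 - 2^{3}\right) = 14616 + \left(8 - 7\right) = 14616 + 1 = 14617$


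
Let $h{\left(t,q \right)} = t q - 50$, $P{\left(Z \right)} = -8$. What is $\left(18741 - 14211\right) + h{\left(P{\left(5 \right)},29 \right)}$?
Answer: $4248$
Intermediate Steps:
$h{\left(t,q \right)} = -50 + q t$ ($h{\left(t,q \right)} = q t - 50 = -50 + q t$)
$\left(18741 - 14211\right) + h{\left(P{\left(5 \right)},29 \right)} = \left(18741 - 14211\right) + \left(-50 + 29 \left(-8\right)\right) = 4530 - 282 = 4248$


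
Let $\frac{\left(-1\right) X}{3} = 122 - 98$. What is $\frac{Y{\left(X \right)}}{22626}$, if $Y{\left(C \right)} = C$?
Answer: $- \frac{4}{1257} \approx -0.0031822$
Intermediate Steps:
$X = -72$ ($X = - 3 \left(122 - 98\right) = \left(-3\right) 24 = -72$)
$\frac{Y{\left(X \right)}}{22626} = - \frac{72}{22626} = \left(-72\right) \frac{1}{22626} = - \frac{4}{1257}$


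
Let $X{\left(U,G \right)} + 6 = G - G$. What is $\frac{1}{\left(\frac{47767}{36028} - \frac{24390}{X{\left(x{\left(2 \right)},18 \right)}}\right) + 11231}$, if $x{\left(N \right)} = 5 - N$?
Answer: $\frac{36028}{551132055} \approx 6.5371 \cdot 10^{-5}$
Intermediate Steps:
$X{\left(U,G \right)} = -6$ ($X{\left(U,G \right)} = -6 + \left(G - G\right) = -6 + 0 = -6$)
$\frac{1}{\left(\frac{47767}{36028} - \frac{24390}{X{\left(x{\left(2 \right)},18 \right)}}\right) + 11231} = \frac{1}{\left(\frac{47767}{36028} - \frac{24390}{-6}\right) + 11231} = \frac{1}{\left(47767 \cdot \frac{1}{36028} - -4065\right) + 11231} = \frac{1}{\left(\frac{47767}{36028} + 4065\right) + 11231} = \frac{1}{\frac{146501587}{36028} + 11231} = \frac{1}{\frac{551132055}{36028}} = \frac{36028}{551132055}$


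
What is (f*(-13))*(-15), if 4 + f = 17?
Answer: 2535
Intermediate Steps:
f = 13 (f = -4 + 17 = 13)
(f*(-13))*(-15) = (13*(-13))*(-15) = -169*(-15) = 2535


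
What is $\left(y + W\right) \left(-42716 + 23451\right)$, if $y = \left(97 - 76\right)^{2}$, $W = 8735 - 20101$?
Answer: $210470125$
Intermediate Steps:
$W = -11366$ ($W = 8735 - 20101 = -11366$)
$y = 441$ ($y = 21^{2} = 441$)
$\left(y + W\right) \left(-42716 + 23451\right) = \left(441 - 11366\right) \left(-42716 + 23451\right) = \left(-10925\right) \left(-19265\right) = 210470125$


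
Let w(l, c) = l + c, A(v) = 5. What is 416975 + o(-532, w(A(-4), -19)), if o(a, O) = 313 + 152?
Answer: 417440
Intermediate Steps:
w(l, c) = c + l
o(a, O) = 465
416975 + o(-532, w(A(-4), -19)) = 416975 + 465 = 417440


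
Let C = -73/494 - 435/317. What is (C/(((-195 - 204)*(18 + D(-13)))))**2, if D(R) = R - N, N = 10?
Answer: 56658756961/97601888817260100 ≈ 5.8051e-7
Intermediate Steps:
C = -238031/156598 (C = -73*1/494 - 435*1/317 = -73/494 - 435/317 = -238031/156598 ≈ -1.5200)
D(R) = -10 + R (D(R) = R - 1*10 = R - 10 = -10 + R)
(C/(((-195 - 204)*(18 + D(-13)))))**2 = (-238031*1/((-195 - 204)*(18 + (-10 - 13)))/156598)**2 = (-238031*(-1/(399*(18 - 23)))/156598)**2 = (-238031/(156598*((-399*(-5)))))**2 = (-238031/156598/1995)**2 = (-238031/156598*1/1995)**2 = (-238031/312413010)**2 = 56658756961/97601888817260100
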